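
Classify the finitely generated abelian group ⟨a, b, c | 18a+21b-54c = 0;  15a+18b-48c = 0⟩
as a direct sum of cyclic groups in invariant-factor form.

rank_ℚ(R)=2; free=3−2=1
SNF(R) diag = [3, 3] → torsion [3, 3]

Answer: M ≅ ℤ^1 ⊕ ℤ/3 ⊕ ℤ/3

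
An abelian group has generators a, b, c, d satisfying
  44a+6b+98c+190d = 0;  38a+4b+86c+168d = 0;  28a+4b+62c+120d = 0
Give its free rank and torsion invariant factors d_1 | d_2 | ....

rank_ℚ(R)=3; free=4−3=1
SNF(R) diag = [2, 2, 2] → torsion [2, 2, 2]

Answer: M ≅ ℤ^1 ⊕ ℤ/2 ⊕ ℤ/2 ⊕ ℤ/2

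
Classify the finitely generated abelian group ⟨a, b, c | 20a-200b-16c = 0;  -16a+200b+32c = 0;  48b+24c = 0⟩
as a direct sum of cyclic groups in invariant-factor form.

Answer: M ≅ ℤ/4 ⊕ ℤ/8 ⊕ ℤ/24

Derivation:
rank_ℚ(R)=3; free=3−3=0
SNF(R) diag = [4, 8, 24] → torsion [4, 8, 24]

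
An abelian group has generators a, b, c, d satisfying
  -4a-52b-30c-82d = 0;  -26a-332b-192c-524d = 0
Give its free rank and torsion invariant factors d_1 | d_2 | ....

rank_ℚ(R)=2; free=4−2=2
SNF(R) diag = [2, 6] → torsion [2, 6]

Answer: M ≅ ℤ^2 ⊕ ℤ/2 ⊕ ℤ/6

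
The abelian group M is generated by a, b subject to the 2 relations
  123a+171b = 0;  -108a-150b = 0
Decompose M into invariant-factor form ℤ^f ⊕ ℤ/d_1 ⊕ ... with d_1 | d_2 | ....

Answer: M ≅ ℤ/3 ⊕ ℤ/6

Derivation:
rank_ℚ(R)=2; free=2−2=0
SNF(R) diag = [3, 6] → torsion [3, 6]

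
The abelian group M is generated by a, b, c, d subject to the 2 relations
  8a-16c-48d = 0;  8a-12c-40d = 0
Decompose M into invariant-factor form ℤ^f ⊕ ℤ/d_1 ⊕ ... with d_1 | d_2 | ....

Answer: M ≅ ℤ^2 ⊕ ℤ/4 ⊕ ℤ/8

Derivation:
rank_ℚ(R)=2; free=4−2=2
SNF(R) diag = [4, 8] → torsion [4, 8]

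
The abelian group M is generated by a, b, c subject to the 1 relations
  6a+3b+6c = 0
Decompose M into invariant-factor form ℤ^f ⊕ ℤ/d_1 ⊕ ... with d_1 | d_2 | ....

Answer: M ≅ ℤ^2 ⊕ ℤ/3

Derivation:
rank_ℚ(R)=1; free=3−1=2
SNF(R) diag = [3] → torsion [3]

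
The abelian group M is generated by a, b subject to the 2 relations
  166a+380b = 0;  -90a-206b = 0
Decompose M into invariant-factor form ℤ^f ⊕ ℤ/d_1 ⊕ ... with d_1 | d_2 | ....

Answer: M ≅ ℤ/2 ⊕ ℤ/2

Derivation:
rank_ℚ(R)=2; free=2−2=0
SNF(R) diag = [2, 2] → torsion [2, 2]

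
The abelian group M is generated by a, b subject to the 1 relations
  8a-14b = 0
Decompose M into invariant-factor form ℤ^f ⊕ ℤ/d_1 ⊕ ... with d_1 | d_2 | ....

rank_ℚ(R)=1; free=2−1=1
SNF(R) diag = [2] → torsion [2]

Answer: M ≅ ℤ^1 ⊕ ℤ/2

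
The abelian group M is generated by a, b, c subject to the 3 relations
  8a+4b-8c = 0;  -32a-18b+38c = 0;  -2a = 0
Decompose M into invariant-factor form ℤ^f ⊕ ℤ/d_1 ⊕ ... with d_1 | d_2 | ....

rank_ℚ(R)=3; free=3−3=0
SNF(R) diag = [2, 2, 4] → torsion [2, 2, 4]

Answer: M ≅ ℤ/2 ⊕ ℤ/2 ⊕ ℤ/4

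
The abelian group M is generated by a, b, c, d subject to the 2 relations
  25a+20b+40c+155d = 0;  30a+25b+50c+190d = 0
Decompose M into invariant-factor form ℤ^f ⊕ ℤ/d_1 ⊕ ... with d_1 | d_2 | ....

Answer: M ≅ ℤ^2 ⊕ ℤ/5 ⊕ ℤ/5

Derivation:
rank_ℚ(R)=2; free=4−2=2
SNF(R) diag = [5, 5] → torsion [5, 5]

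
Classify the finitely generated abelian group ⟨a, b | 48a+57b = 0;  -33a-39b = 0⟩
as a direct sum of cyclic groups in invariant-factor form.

rank_ℚ(R)=2; free=2−2=0
SNF(R) diag = [3, 3] → torsion [3, 3]

Answer: M ≅ ℤ/3 ⊕ ℤ/3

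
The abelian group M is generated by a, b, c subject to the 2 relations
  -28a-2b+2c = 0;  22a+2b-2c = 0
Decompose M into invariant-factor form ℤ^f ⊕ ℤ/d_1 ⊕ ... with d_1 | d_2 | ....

rank_ℚ(R)=2; free=3−2=1
SNF(R) diag = [2, 6] → torsion [2, 6]

Answer: M ≅ ℤ^1 ⊕ ℤ/2 ⊕ ℤ/6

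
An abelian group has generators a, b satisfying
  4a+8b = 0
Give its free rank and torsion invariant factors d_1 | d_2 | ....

rank_ℚ(R)=1; free=2−1=1
SNF(R) diag = [4] → torsion [4]

Answer: M ≅ ℤ^1 ⊕ ℤ/4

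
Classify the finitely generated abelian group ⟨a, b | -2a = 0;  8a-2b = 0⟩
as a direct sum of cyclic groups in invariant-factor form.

Answer: M ≅ ℤ/2 ⊕ ℤ/2

Derivation:
rank_ℚ(R)=2; free=2−2=0
SNF(R) diag = [2, 2] → torsion [2, 2]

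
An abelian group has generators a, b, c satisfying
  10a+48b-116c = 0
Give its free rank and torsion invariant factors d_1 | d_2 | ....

rank_ℚ(R)=1; free=3−1=2
SNF(R) diag = [2] → torsion [2]

Answer: M ≅ ℤ^2 ⊕ ℤ/2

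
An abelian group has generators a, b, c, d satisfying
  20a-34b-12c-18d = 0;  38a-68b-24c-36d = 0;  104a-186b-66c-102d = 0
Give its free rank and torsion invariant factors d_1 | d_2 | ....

Answer: M ≅ ℤ^1 ⊕ ℤ/2 ⊕ ℤ/2 ⊕ ℤ/6

Derivation:
rank_ℚ(R)=3; free=4−3=1
SNF(R) diag = [2, 2, 6] → torsion [2, 2, 6]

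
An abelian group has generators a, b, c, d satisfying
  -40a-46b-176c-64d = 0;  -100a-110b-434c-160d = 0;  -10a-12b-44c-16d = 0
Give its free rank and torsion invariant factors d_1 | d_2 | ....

rank_ℚ(R)=3; free=4−3=1
SNF(R) diag = [2, 2, 6] → torsion [2, 2, 6]

Answer: M ≅ ℤ^1 ⊕ ℤ/2 ⊕ ℤ/2 ⊕ ℤ/6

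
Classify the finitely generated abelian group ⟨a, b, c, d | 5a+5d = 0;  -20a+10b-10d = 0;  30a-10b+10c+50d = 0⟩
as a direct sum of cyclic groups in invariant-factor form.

Answer: M ≅ ℤ^1 ⊕ ℤ/5 ⊕ ℤ/10 ⊕ ℤ/10

Derivation:
rank_ℚ(R)=3; free=4−3=1
SNF(R) diag = [5, 10, 10] → torsion [5, 10, 10]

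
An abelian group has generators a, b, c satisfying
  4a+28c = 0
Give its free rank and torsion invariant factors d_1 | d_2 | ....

rank_ℚ(R)=1; free=3−1=2
SNF(R) diag = [4] → torsion [4]

Answer: M ≅ ℤ^2 ⊕ ℤ/4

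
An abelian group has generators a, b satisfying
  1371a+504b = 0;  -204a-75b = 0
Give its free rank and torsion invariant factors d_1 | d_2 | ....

Answer: M ≅ ℤ/3 ⊕ ℤ/3

Derivation:
rank_ℚ(R)=2; free=2−2=0
SNF(R) diag = [3, 3] → torsion [3, 3]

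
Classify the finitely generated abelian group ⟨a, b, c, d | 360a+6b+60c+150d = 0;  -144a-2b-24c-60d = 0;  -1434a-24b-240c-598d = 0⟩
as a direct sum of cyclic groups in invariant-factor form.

Answer: M ≅ ℤ^1 ⊕ ℤ/2 ⊕ ℤ/2 ⊕ ℤ/6

Derivation:
rank_ℚ(R)=3; free=4−3=1
SNF(R) diag = [2, 2, 6] → torsion [2, 2, 6]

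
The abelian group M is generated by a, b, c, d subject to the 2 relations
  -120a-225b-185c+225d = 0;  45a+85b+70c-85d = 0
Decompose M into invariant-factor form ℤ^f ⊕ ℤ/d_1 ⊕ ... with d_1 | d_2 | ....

Answer: M ≅ ℤ^2 ⊕ ℤ/5 ⊕ ℤ/5

Derivation:
rank_ℚ(R)=2; free=4−2=2
SNF(R) diag = [5, 5] → torsion [5, 5]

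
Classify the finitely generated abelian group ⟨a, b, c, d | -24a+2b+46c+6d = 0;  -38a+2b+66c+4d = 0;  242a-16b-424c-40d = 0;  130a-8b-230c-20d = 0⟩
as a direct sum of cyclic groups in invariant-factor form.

rank_ℚ(R)=4; free=4−4=0
SNF(R) diag = [2, 2, 6, 18] → torsion [2, 2, 6, 18]

Answer: M ≅ ℤ/2 ⊕ ℤ/2 ⊕ ℤ/6 ⊕ ℤ/18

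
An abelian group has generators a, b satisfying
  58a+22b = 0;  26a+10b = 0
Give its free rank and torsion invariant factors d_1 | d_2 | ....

Answer: M ≅ ℤ/2 ⊕ ℤ/4

Derivation:
rank_ℚ(R)=2; free=2−2=0
SNF(R) diag = [2, 4] → torsion [2, 4]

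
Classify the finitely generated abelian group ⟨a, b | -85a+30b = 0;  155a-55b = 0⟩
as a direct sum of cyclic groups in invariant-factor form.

Answer: M ≅ ℤ/5 ⊕ ℤ/5

Derivation:
rank_ℚ(R)=2; free=2−2=0
SNF(R) diag = [5, 5] → torsion [5, 5]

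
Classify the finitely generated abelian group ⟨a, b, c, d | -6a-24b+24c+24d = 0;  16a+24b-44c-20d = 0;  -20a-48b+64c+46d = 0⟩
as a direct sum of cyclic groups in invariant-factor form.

rank_ℚ(R)=3; free=4−3=1
SNF(R) diag = [2, 6, 12] → torsion [2, 6, 12]

Answer: M ≅ ℤ^1 ⊕ ℤ/2 ⊕ ℤ/6 ⊕ ℤ/12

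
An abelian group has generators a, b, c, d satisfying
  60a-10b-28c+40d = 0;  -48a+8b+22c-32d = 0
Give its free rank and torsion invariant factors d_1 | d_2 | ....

Answer: M ≅ ℤ^2 ⊕ ℤ/2 ⊕ ℤ/2

Derivation:
rank_ℚ(R)=2; free=4−2=2
SNF(R) diag = [2, 2] → torsion [2, 2]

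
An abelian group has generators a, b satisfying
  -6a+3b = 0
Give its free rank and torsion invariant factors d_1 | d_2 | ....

Answer: M ≅ ℤ^1 ⊕ ℤ/3

Derivation:
rank_ℚ(R)=1; free=2−1=1
SNF(R) diag = [3] → torsion [3]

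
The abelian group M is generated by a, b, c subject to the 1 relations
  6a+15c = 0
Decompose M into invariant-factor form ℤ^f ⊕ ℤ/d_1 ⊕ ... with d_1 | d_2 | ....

rank_ℚ(R)=1; free=3−1=2
SNF(R) diag = [3] → torsion [3]

Answer: M ≅ ℤ^2 ⊕ ℤ/3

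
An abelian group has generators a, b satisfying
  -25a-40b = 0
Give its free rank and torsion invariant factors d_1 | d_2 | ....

rank_ℚ(R)=1; free=2−1=1
SNF(R) diag = [5] → torsion [5]

Answer: M ≅ ℤ^1 ⊕ ℤ/5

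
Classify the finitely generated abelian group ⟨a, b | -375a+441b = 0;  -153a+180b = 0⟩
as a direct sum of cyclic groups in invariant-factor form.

Answer: M ≅ ℤ/3 ⊕ ℤ/9

Derivation:
rank_ℚ(R)=2; free=2−2=0
SNF(R) diag = [3, 9] → torsion [3, 9]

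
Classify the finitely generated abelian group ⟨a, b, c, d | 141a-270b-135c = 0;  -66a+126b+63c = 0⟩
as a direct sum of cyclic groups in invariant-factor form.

rank_ℚ(R)=2; free=4−2=2
SNF(R) diag = [3, 9] → torsion [3, 9]

Answer: M ≅ ℤ^2 ⊕ ℤ/3 ⊕ ℤ/9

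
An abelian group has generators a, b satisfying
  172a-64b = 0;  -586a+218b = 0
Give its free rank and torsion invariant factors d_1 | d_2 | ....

rank_ℚ(R)=2; free=2−2=0
SNF(R) diag = [2, 4] → torsion [2, 4]

Answer: M ≅ ℤ/2 ⊕ ℤ/4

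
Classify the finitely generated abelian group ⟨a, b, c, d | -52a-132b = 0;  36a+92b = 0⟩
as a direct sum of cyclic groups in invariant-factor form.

Answer: M ≅ ℤ^2 ⊕ ℤ/4 ⊕ ℤ/8

Derivation:
rank_ℚ(R)=2; free=4−2=2
SNF(R) diag = [4, 8] → torsion [4, 8]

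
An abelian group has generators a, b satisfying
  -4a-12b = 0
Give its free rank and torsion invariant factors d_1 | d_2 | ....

rank_ℚ(R)=1; free=2−1=1
SNF(R) diag = [4] → torsion [4]

Answer: M ≅ ℤ^1 ⊕ ℤ/4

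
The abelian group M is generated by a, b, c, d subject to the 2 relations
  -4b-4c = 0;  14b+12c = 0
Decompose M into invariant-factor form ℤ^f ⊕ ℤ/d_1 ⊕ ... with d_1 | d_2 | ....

rank_ℚ(R)=2; free=4−2=2
SNF(R) diag = [2, 4] → torsion [2, 4]

Answer: M ≅ ℤ^2 ⊕ ℤ/2 ⊕ ℤ/4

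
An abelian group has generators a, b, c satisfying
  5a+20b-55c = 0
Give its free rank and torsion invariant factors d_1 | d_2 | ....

Answer: M ≅ ℤ^2 ⊕ ℤ/5

Derivation:
rank_ℚ(R)=1; free=3−1=2
SNF(R) diag = [5] → torsion [5]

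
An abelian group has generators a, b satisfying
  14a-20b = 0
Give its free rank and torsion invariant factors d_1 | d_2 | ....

rank_ℚ(R)=1; free=2−1=1
SNF(R) diag = [2] → torsion [2]

Answer: M ≅ ℤ^1 ⊕ ℤ/2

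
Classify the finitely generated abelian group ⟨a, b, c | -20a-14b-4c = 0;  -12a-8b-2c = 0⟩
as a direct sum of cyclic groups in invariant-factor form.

Answer: M ≅ ℤ^1 ⊕ ℤ/2 ⊕ ℤ/2

Derivation:
rank_ℚ(R)=2; free=3−2=1
SNF(R) diag = [2, 2] → torsion [2, 2]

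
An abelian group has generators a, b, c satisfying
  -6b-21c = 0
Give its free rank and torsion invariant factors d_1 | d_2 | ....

rank_ℚ(R)=1; free=3−1=2
SNF(R) diag = [3] → torsion [3]

Answer: M ≅ ℤ^2 ⊕ ℤ/3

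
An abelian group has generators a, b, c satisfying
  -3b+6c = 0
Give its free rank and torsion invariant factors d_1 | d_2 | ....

Answer: M ≅ ℤ^2 ⊕ ℤ/3

Derivation:
rank_ℚ(R)=1; free=3−1=2
SNF(R) diag = [3] → torsion [3]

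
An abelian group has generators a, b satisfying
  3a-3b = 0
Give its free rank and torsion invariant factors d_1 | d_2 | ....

Answer: M ≅ ℤ^1 ⊕ ℤ/3

Derivation:
rank_ℚ(R)=1; free=2−1=1
SNF(R) diag = [3] → torsion [3]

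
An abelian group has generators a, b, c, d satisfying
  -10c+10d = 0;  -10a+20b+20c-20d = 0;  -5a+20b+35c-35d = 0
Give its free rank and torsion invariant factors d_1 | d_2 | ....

rank_ℚ(R)=3; free=4−3=1
SNF(R) diag = [5, 10, 20] → torsion [5, 10, 20]

Answer: M ≅ ℤ^1 ⊕ ℤ/5 ⊕ ℤ/10 ⊕ ℤ/20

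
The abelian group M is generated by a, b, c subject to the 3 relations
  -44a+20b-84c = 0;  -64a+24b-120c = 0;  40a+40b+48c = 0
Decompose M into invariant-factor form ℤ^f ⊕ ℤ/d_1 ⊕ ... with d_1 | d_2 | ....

rank_ℚ(R)=3; free=3−3=0
SNF(R) diag = [4, 8, 24] → torsion [4, 8, 24]

Answer: M ≅ ℤ/4 ⊕ ℤ/8 ⊕ ℤ/24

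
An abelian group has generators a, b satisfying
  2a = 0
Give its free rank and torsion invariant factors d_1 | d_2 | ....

Answer: M ≅ ℤ^1 ⊕ ℤ/2

Derivation:
rank_ℚ(R)=1; free=2−1=1
SNF(R) diag = [2] → torsion [2]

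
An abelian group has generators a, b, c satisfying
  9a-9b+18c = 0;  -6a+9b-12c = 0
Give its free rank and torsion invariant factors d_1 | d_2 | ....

rank_ℚ(R)=2; free=3−2=1
SNF(R) diag = [3, 9] → torsion [3, 9]

Answer: M ≅ ℤ^1 ⊕ ℤ/3 ⊕ ℤ/9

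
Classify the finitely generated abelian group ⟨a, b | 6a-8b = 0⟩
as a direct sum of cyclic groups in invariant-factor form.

rank_ℚ(R)=1; free=2−1=1
SNF(R) diag = [2] → torsion [2]

Answer: M ≅ ℤ^1 ⊕ ℤ/2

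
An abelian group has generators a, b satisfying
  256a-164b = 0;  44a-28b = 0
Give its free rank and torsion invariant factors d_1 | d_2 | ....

Answer: M ≅ ℤ/4 ⊕ ℤ/12

Derivation:
rank_ℚ(R)=2; free=2−2=0
SNF(R) diag = [4, 12] → torsion [4, 12]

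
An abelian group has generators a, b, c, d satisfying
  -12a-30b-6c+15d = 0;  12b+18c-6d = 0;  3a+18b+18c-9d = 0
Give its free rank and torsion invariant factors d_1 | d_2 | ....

rank_ℚ(R)=3; free=4−3=1
SNF(R) diag = [3, 3, 6] → torsion [3, 3, 6]

Answer: M ≅ ℤ^1 ⊕ ℤ/3 ⊕ ℤ/3 ⊕ ℤ/6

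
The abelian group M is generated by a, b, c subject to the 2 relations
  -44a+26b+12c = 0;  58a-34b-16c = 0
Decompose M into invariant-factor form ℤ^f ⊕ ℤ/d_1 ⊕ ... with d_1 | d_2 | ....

Answer: M ≅ ℤ^1 ⊕ ℤ/2 ⊕ ℤ/2

Derivation:
rank_ℚ(R)=2; free=3−2=1
SNF(R) diag = [2, 2] → torsion [2, 2]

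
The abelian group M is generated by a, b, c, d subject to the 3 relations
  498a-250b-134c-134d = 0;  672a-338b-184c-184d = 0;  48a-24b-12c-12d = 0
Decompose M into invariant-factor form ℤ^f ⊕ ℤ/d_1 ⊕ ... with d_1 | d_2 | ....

Answer: M ≅ ℤ^1 ⊕ ℤ/2 ⊕ ℤ/6 ⊕ ℤ/12

Derivation:
rank_ℚ(R)=3; free=4−3=1
SNF(R) diag = [2, 6, 12] → torsion [2, 6, 12]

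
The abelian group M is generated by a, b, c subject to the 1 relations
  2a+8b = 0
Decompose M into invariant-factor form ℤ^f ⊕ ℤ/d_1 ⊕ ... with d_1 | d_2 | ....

rank_ℚ(R)=1; free=3−1=2
SNF(R) diag = [2] → torsion [2]

Answer: M ≅ ℤ^2 ⊕ ℤ/2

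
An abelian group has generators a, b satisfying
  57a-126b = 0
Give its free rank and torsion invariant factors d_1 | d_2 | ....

Answer: M ≅ ℤ^1 ⊕ ℤ/3

Derivation:
rank_ℚ(R)=1; free=2−1=1
SNF(R) diag = [3] → torsion [3]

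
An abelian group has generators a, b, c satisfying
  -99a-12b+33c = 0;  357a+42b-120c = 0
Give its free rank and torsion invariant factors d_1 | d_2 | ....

rank_ℚ(R)=2; free=3−2=1
SNF(R) diag = [3, 3] → torsion [3, 3]

Answer: M ≅ ℤ^1 ⊕ ℤ/3 ⊕ ℤ/3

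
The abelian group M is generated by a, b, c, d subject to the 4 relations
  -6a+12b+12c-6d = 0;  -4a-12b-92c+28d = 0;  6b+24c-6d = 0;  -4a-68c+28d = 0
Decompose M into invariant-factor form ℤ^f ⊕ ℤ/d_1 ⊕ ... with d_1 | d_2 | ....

rank_ℚ(R)=4; free=4−4=0
SNF(R) diag = [2, 6, 12, 12] → torsion [2, 6, 12, 12]

Answer: M ≅ ℤ/2 ⊕ ℤ/6 ⊕ ℤ/12 ⊕ ℤ/12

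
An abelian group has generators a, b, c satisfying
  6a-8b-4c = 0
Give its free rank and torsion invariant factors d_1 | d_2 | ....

rank_ℚ(R)=1; free=3−1=2
SNF(R) diag = [2] → torsion [2]

Answer: M ≅ ℤ^2 ⊕ ℤ/2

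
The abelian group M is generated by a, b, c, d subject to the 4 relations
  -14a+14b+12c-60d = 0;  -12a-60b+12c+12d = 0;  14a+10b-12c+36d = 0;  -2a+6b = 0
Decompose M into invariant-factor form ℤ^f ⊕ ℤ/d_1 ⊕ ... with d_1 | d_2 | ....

rank_ℚ(R)=4; free=4−4=0
SNF(R) diag = [2, 4, 12, 24] → torsion [2, 4, 12, 24]

Answer: M ≅ ℤ/2 ⊕ ℤ/4 ⊕ ℤ/12 ⊕ ℤ/24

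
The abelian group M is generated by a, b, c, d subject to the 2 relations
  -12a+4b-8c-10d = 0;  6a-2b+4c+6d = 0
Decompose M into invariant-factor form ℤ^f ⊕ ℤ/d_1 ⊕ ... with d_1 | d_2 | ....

Answer: M ≅ ℤ^2 ⊕ ℤ/2 ⊕ ℤ/2

Derivation:
rank_ℚ(R)=2; free=4−2=2
SNF(R) diag = [2, 2] → torsion [2, 2]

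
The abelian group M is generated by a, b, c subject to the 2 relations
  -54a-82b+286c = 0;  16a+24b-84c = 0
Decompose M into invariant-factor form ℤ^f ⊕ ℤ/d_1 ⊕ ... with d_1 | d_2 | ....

rank_ℚ(R)=2; free=3−2=1
SNF(R) diag = [2, 4] → torsion [2, 4]

Answer: M ≅ ℤ^1 ⊕ ℤ/2 ⊕ ℤ/4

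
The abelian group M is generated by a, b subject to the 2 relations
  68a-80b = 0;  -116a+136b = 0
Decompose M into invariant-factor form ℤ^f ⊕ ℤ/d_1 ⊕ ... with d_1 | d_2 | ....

Answer: M ≅ ℤ/4 ⊕ ℤ/8

Derivation:
rank_ℚ(R)=2; free=2−2=0
SNF(R) diag = [4, 8] → torsion [4, 8]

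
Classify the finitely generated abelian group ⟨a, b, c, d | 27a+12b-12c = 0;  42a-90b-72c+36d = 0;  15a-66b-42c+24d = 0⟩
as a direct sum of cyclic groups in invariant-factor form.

Answer: M ≅ ℤ^1 ⊕ ℤ/3 ⊕ ℤ/6 ⊕ ℤ/6

Derivation:
rank_ℚ(R)=3; free=4−3=1
SNF(R) diag = [3, 6, 6] → torsion [3, 6, 6]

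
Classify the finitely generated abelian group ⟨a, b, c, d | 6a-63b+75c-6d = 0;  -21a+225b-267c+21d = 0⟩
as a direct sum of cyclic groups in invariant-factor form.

Answer: M ≅ ℤ^2 ⊕ ℤ/3 ⊕ ℤ/9

Derivation:
rank_ℚ(R)=2; free=4−2=2
SNF(R) diag = [3, 9] → torsion [3, 9]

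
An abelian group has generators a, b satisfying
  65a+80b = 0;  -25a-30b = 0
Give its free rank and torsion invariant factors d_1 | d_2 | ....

rank_ℚ(R)=2; free=2−2=0
SNF(R) diag = [5, 10] → torsion [5, 10]

Answer: M ≅ ℤ/5 ⊕ ℤ/10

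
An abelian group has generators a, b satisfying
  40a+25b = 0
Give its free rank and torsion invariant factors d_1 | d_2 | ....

Answer: M ≅ ℤ^1 ⊕ ℤ/5

Derivation:
rank_ℚ(R)=1; free=2−1=1
SNF(R) diag = [5] → torsion [5]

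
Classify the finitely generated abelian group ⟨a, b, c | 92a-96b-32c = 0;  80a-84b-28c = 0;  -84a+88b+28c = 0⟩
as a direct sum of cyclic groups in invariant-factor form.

rank_ℚ(R)=3; free=3−3=0
SNF(R) diag = [4, 4, 4] → torsion [4, 4, 4]

Answer: M ≅ ℤ/4 ⊕ ℤ/4 ⊕ ℤ/4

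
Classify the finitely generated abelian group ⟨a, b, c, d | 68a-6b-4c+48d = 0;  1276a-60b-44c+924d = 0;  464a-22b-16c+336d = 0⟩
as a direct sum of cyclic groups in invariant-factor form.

Answer: M ≅ ℤ^1 ⊕ ℤ/2 ⊕ ℤ/4 ⊕ ℤ/12

Derivation:
rank_ℚ(R)=3; free=4−3=1
SNF(R) diag = [2, 4, 12] → torsion [2, 4, 12]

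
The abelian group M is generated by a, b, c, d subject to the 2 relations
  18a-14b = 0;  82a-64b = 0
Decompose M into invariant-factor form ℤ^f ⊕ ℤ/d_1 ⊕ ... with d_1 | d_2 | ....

Answer: M ≅ ℤ^2 ⊕ ℤ/2 ⊕ ℤ/2

Derivation:
rank_ℚ(R)=2; free=4−2=2
SNF(R) diag = [2, 2] → torsion [2, 2]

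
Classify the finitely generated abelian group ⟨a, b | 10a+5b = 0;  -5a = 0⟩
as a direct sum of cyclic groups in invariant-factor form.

Answer: M ≅ ℤ/5 ⊕ ℤ/5

Derivation:
rank_ℚ(R)=2; free=2−2=0
SNF(R) diag = [5, 5] → torsion [5, 5]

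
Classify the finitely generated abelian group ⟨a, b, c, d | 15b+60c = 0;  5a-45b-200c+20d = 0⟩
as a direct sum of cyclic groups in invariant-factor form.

rank_ℚ(R)=2; free=4−2=2
SNF(R) diag = [5, 15] → torsion [5, 15]

Answer: M ≅ ℤ^2 ⊕ ℤ/5 ⊕ ℤ/15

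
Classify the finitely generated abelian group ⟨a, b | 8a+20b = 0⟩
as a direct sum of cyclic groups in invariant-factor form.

rank_ℚ(R)=1; free=2−1=1
SNF(R) diag = [4] → torsion [4]

Answer: M ≅ ℤ^1 ⊕ ℤ/4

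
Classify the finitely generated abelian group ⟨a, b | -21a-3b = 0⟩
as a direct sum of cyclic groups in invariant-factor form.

Answer: M ≅ ℤ^1 ⊕ ℤ/3

Derivation:
rank_ℚ(R)=1; free=2−1=1
SNF(R) diag = [3] → torsion [3]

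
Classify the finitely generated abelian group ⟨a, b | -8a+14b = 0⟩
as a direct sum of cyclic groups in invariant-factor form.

Answer: M ≅ ℤ^1 ⊕ ℤ/2

Derivation:
rank_ℚ(R)=1; free=2−1=1
SNF(R) diag = [2] → torsion [2]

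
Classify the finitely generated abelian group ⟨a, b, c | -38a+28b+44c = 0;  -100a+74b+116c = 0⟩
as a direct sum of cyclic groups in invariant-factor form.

rank_ℚ(R)=2; free=3−2=1
SNF(R) diag = [2, 2] → torsion [2, 2]

Answer: M ≅ ℤ^1 ⊕ ℤ/2 ⊕ ℤ/2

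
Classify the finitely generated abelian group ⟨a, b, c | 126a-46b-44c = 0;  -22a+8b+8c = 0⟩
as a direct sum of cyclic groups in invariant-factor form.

Answer: M ≅ ℤ^1 ⊕ ℤ/2 ⊕ ℤ/2

Derivation:
rank_ℚ(R)=2; free=3−2=1
SNF(R) diag = [2, 2] → torsion [2, 2]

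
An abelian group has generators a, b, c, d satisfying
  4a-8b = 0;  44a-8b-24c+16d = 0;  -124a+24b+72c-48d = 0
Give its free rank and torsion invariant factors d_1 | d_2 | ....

Answer: M ≅ ℤ^1 ⊕ ℤ/4 ⊕ ℤ/8 ⊕ ℤ/16

Derivation:
rank_ℚ(R)=3; free=4−3=1
SNF(R) diag = [4, 8, 16] → torsion [4, 8, 16]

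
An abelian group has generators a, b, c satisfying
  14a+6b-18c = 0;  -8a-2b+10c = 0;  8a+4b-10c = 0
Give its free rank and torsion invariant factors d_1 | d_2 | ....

Answer: M ≅ ℤ/2 ⊕ ℤ/2 ⊕ ℤ/2

Derivation:
rank_ℚ(R)=3; free=3−3=0
SNF(R) diag = [2, 2, 2] → torsion [2, 2, 2]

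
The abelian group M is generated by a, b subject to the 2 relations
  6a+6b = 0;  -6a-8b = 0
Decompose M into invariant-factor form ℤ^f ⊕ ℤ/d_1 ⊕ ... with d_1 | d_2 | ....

Answer: M ≅ ℤ/2 ⊕ ℤ/6

Derivation:
rank_ℚ(R)=2; free=2−2=0
SNF(R) diag = [2, 6] → torsion [2, 6]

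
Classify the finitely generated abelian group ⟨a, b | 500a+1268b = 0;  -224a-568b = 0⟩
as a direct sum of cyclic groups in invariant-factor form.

rank_ℚ(R)=2; free=2−2=0
SNF(R) diag = [4, 8] → torsion [4, 8]

Answer: M ≅ ℤ/4 ⊕ ℤ/8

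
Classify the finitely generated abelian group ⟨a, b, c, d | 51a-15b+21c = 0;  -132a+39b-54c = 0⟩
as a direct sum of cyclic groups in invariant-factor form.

Answer: M ≅ ℤ^2 ⊕ ℤ/3 ⊕ ℤ/3

Derivation:
rank_ℚ(R)=2; free=4−2=2
SNF(R) diag = [3, 3] → torsion [3, 3]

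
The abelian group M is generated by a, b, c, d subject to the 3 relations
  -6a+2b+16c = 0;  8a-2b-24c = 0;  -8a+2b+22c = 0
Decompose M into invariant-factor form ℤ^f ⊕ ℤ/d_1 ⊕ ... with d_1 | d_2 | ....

Answer: M ≅ ℤ^1 ⊕ ℤ/2 ⊕ ℤ/2 ⊕ ℤ/2

Derivation:
rank_ℚ(R)=3; free=4−3=1
SNF(R) diag = [2, 2, 2] → torsion [2, 2, 2]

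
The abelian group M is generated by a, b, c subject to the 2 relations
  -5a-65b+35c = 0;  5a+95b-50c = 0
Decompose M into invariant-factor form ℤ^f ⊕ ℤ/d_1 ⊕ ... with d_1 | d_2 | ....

rank_ℚ(R)=2; free=3−2=1
SNF(R) diag = [5, 15] → torsion [5, 15]

Answer: M ≅ ℤ^1 ⊕ ℤ/5 ⊕ ℤ/15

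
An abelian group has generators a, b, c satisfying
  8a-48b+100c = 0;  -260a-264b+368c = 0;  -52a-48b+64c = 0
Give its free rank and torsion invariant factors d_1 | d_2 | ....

rank_ℚ(R)=3; free=3−3=0
SNF(R) diag = [4, 12, 24] → torsion [4, 12, 24]

Answer: M ≅ ℤ/4 ⊕ ℤ/12 ⊕ ℤ/24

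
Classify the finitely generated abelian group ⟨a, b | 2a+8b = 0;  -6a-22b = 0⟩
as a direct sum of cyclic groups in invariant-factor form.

rank_ℚ(R)=2; free=2−2=0
SNF(R) diag = [2, 2] → torsion [2, 2]

Answer: M ≅ ℤ/2 ⊕ ℤ/2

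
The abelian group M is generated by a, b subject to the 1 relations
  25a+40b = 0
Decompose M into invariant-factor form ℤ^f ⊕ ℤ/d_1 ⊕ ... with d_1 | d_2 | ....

Answer: M ≅ ℤ^1 ⊕ ℤ/5

Derivation:
rank_ℚ(R)=1; free=2−1=1
SNF(R) diag = [5] → torsion [5]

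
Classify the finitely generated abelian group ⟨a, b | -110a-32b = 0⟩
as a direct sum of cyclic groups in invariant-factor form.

rank_ℚ(R)=1; free=2−1=1
SNF(R) diag = [2] → torsion [2]

Answer: M ≅ ℤ^1 ⊕ ℤ/2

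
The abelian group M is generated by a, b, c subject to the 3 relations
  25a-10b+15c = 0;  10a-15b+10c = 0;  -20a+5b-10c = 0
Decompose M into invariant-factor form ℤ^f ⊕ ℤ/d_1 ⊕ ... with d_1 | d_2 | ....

Answer: M ≅ ℤ/5 ⊕ ℤ/5 ⊕ ℤ/10

Derivation:
rank_ℚ(R)=3; free=3−3=0
SNF(R) diag = [5, 5, 10] → torsion [5, 5, 10]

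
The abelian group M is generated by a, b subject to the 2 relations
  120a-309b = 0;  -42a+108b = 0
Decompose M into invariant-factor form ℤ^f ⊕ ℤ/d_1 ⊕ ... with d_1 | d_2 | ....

Answer: M ≅ ℤ/3 ⊕ ℤ/6

Derivation:
rank_ℚ(R)=2; free=2−2=0
SNF(R) diag = [3, 6] → torsion [3, 6]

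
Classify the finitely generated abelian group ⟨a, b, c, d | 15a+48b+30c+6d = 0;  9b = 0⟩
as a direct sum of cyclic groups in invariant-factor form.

rank_ℚ(R)=2; free=4−2=2
SNF(R) diag = [3, 9] → torsion [3, 9]

Answer: M ≅ ℤ^2 ⊕ ℤ/3 ⊕ ℤ/9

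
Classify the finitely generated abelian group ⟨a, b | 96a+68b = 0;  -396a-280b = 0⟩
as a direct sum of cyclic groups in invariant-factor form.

Answer: M ≅ ℤ/4 ⊕ ℤ/12

Derivation:
rank_ℚ(R)=2; free=2−2=0
SNF(R) diag = [4, 12] → torsion [4, 12]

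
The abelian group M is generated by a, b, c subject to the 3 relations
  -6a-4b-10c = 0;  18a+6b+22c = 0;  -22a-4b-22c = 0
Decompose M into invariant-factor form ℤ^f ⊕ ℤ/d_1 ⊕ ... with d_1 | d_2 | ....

Answer: M ≅ ℤ/2 ⊕ ℤ/2 ⊕ ℤ/4

Derivation:
rank_ℚ(R)=3; free=3−3=0
SNF(R) diag = [2, 2, 4] → torsion [2, 2, 4]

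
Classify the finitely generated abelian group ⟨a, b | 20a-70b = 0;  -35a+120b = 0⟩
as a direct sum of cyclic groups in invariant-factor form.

Answer: M ≅ ℤ/5 ⊕ ℤ/10

Derivation:
rank_ℚ(R)=2; free=2−2=0
SNF(R) diag = [5, 10] → torsion [5, 10]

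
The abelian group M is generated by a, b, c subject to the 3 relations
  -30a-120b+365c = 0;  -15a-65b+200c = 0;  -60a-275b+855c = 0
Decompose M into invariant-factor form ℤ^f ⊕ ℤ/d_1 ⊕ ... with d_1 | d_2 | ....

rank_ℚ(R)=3; free=3−3=0
SNF(R) diag = [5, 5, 15] → torsion [5, 5, 15]

Answer: M ≅ ℤ/5 ⊕ ℤ/5 ⊕ ℤ/15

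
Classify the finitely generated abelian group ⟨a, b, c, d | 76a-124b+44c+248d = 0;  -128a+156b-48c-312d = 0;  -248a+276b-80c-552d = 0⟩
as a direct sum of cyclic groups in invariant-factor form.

rank_ℚ(R)=3; free=4−3=1
SNF(R) diag = [4, 4, 8] → torsion [4, 4, 8]

Answer: M ≅ ℤ^1 ⊕ ℤ/4 ⊕ ℤ/4 ⊕ ℤ/8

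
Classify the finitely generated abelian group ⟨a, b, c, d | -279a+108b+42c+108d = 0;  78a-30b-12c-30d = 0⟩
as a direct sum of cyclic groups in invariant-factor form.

rank_ℚ(R)=2; free=4−2=2
SNF(R) diag = [3, 6] → torsion [3, 6]

Answer: M ≅ ℤ^2 ⊕ ℤ/3 ⊕ ℤ/6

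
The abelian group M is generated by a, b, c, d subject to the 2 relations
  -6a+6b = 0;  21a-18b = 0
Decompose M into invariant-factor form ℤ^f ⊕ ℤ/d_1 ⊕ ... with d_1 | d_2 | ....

Answer: M ≅ ℤ^2 ⊕ ℤ/3 ⊕ ℤ/6

Derivation:
rank_ℚ(R)=2; free=4−2=2
SNF(R) diag = [3, 6] → torsion [3, 6]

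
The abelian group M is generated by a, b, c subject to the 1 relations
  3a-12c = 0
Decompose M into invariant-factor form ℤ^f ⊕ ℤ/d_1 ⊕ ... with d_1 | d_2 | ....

rank_ℚ(R)=1; free=3−1=2
SNF(R) diag = [3] → torsion [3]

Answer: M ≅ ℤ^2 ⊕ ℤ/3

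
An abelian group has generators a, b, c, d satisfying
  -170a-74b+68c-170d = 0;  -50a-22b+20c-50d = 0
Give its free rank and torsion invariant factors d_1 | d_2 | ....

Answer: M ≅ ℤ^2 ⊕ ℤ/2 ⊕ ℤ/4

Derivation:
rank_ℚ(R)=2; free=4−2=2
SNF(R) diag = [2, 4] → torsion [2, 4]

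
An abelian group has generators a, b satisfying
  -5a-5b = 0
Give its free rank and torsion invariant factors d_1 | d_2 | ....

Answer: M ≅ ℤ^1 ⊕ ℤ/5

Derivation:
rank_ℚ(R)=1; free=2−1=1
SNF(R) diag = [5] → torsion [5]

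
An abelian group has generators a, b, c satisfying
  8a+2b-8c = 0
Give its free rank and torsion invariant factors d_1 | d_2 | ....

rank_ℚ(R)=1; free=3−1=2
SNF(R) diag = [2] → torsion [2]

Answer: M ≅ ℤ^2 ⊕ ℤ/2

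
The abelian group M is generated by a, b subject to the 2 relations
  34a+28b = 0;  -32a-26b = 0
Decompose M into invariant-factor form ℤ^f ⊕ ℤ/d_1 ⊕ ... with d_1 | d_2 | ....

rank_ℚ(R)=2; free=2−2=0
SNF(R) diag = [2, 6] → torsion [2, 6]

Answer: M ≅ ℤ/2 ⊕ ℤ/6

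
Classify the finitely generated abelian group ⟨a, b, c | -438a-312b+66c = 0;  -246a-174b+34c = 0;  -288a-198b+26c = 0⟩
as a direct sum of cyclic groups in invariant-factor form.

Answer: M ≅ ℤ/2 ⊕ ℤ/6 ⊕ ℤ/18

Derivation:
rank_ℚ(R)=3; free=3−3=0
SNF(R) diag = [2, 6, 18] → torsion [2, 6, 18]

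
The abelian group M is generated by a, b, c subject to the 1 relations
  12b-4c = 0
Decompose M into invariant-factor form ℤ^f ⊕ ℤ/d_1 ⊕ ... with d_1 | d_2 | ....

Answer: M ≅ ℤ^2 ⊕ ℤ/4

Derivation:
rank_ℚ(R)=1; free=3−1=2
SNF(R) diag = [4] → torsion [4]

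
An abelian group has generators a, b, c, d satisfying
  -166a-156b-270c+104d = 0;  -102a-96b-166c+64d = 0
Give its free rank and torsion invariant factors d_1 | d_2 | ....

rank_ℚ(R)=2; free=4−2=2
SNF(R) diag = [2, 4] → torsion [2, 4]

Answer: M ≅ ℤ^2 ⊕ ℤ/2 ⊕ ℤ/4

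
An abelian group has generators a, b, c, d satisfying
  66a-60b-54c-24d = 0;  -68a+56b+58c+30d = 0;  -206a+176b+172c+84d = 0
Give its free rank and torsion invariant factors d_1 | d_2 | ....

rank_ℚ(R)=3; free=4−3=1
SNF(R) diag = [2, 6, 18] → torsion [2, 6, 18]

Answer: M ≅ ℤ^1 ⊕ ℤ/2 ⊕ ℤ/6 ⊕ ℤ/18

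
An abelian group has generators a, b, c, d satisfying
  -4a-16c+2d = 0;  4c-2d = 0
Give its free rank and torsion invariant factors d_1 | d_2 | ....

rank_ℚ(R)=2; free=4−2=2
SNF(R) diag = [2, 4] → torsion [2, 4]

Answer: M ≅ ℤ^2 ⊕ ℤ/2 ⊕ ℤ/4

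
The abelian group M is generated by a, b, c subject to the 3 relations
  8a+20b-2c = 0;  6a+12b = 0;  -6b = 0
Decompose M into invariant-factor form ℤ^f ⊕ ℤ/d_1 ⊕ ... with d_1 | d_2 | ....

rank_ℚ(R)=3; free=3−3=0
SNF(R) diag = [2, 6, 6] → torsion [2, 6, 6]

Answer: M ≅ ℤ/2 ⊕ ℤ/6 ⊕ ℤ/6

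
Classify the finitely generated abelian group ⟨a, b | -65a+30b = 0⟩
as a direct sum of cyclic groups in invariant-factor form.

Answer: M ≅ ℤ^1 ⊕ ℤ/5

Derivation:
rank_ℚ(R)=1; free=2−1=1
SNF(R) diag = [5] → torsion [5]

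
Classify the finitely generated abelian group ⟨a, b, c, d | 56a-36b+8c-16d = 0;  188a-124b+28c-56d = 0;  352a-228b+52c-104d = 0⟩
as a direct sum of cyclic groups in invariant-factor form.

rank_ℚ(R)=3; free=4−3=1
SNF(R) diag = [4, 4, 12] → torsion [4, 4, 12]

Answer: M ≅ ℤ^1 ⊕ ℤ/4 ⊕ ℤ/4 ⊕ ℤ/12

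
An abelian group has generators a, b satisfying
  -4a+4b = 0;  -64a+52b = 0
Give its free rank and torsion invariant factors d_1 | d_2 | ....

rank_ℚ(R)=2; free=2−2=0
SNF(R) diag = [4, 12] → torsion [4, 12]

Answer: M ≅ ℤ/4 ⊕ ℤ/12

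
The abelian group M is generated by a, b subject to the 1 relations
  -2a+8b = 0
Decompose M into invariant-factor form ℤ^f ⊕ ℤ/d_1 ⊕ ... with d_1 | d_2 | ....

rank_ℚ(R)=1; free=2−1=1
SNF(R) diag = [2] → torsion [2]

Answer: M ≅ ℤ^1 ⊕ ℤ/2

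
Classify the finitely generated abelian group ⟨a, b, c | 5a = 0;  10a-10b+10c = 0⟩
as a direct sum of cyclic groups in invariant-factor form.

Answer: M ≅ ℤ^1 ⊕ ℤ/5 ⊕ ℤ/10

Derivation:
rank_ℚ(R)=2; free=3−2=1
SNF(R) diag = [5, 10] → torsion [5, 10]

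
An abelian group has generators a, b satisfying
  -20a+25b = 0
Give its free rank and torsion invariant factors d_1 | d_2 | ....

Answer: M ≅ ℤ^1 ⊕ ℤ/5

Derivation:
rank_ℚ(R)=1; free=2−1=1
SNF(R) diag = [5] → torsion [5]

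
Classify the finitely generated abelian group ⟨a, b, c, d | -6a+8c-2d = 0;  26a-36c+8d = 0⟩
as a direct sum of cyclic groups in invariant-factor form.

Answer: M ≅ ℤ^2 ⊕ ℤ/2 ⊕ ℤ/2

Derivation:
rank_ℚ(R)=2; free=4−2=2
SNF(R) diag = [2, 2] → torsion [2, 2]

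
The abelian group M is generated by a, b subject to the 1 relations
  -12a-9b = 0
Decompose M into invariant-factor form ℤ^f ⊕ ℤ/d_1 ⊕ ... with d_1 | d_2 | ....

Answer: M ≅ ℤ^1 ⊕ ℤ/3

Derivation:
rank_ℚ(R)=1; free=2−1=1
SNF(R) diag = [3] → torsion [3]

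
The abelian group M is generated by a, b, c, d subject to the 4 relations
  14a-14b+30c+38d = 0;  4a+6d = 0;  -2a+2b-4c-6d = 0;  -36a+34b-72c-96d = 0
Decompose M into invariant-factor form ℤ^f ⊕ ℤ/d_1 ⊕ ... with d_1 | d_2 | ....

rank_ℚ(R)=4; free=4−4=0
SNF(R) diag = [2, 2, 2, 2] → torsion [2, 2, 2, 2]

Answer: M ≅ ℤ/2 ⊕ ℤ/2 ⊕ ℤ/2 ⊕ ℤ/2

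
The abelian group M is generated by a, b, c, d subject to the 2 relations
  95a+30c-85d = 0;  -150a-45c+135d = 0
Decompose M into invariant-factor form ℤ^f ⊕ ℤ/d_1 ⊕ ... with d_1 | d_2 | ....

Answer: M ≅ ℤ^2 ⊕ ℤ/5 ⊕ ℤ/15

Derivation:
rank_ℚ(R)=2; free=4−2=2
SNF(R) diag = [5, 15] → torsion [5, 15]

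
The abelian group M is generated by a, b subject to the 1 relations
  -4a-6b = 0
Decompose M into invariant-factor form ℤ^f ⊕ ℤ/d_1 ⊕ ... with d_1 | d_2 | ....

Answer: M ≅ ℤ^1 ⊕ ℤ/2

Derivation:
rank_ℚ(R)=1; free=2−1=1
SNF(R) diag = [2] → torsion [2]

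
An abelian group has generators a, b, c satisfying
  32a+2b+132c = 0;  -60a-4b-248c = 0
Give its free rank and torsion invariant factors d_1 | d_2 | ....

Answer: M ≅ ℤ^1 ⊕ ℤ/2 ⊕ ℤ/4

Derivation:
rank_ℚ(R)=2; free=3−2=1
SNF(R) diag = [2, 4] → torsion [2, 4]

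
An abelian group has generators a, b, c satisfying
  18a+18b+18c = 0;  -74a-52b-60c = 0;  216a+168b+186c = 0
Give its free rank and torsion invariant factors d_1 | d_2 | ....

Answer: M ≅ ℤ/2 ⊕ ℤ/6 ⊕ ℤ/18

Derivation:
rank_ℚ(R)=3; free=3−3=0
SNF(R) diag = [2, 6, 18] → torsion [2, 6, 18]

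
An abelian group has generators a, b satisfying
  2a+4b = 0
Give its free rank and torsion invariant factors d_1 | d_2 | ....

Answer: M ≅ ℤ^1 ⊕ ℤ/2

Derivation:
rank_ℚ(R)=1; free=2−1=1
SNF(R) diag = [2] → torsion [2]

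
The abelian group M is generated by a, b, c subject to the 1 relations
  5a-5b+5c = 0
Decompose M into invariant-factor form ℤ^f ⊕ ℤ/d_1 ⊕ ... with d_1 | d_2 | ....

rank_ℚ(R)=1; free=3−1=2
SNF(R) diag = [5] → torsion [5]

Answer: M ≅ ℤ^2 ⊕ ℤ/5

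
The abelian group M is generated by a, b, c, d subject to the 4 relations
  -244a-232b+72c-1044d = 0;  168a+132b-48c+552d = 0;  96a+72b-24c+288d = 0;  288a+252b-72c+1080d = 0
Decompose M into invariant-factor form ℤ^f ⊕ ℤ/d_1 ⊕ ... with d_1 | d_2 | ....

Answer: M ≅ ℤ/4 ⊕ ℤ/12 ⊕ ℤ/24 ⊕ ℤ/72

Derivation:
rank_ℚ(R)=4; free=4−4=0
SNF(R) diag = [4, 12, 24, 72] → torsion [4, 12, 24, 72]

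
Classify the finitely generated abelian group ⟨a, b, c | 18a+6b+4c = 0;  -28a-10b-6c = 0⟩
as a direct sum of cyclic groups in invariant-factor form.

Answer: M ≅ ℤ^1 ⊕ ℤ/2 ⊕ ℤ/2

Derivation:
rank_ℚ(R)=2; free=3−2=1
SNF(R) diag = [2, 2] → torsion [2, 2]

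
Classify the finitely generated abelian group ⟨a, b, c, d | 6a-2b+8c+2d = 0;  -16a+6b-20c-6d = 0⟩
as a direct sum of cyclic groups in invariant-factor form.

Answer: M ≅ ℤ^2 ⊕ ℤ/2 ⊕ ℤ/2

Derivation:
rank_ℚ(R)=2; free=4−2=2
SNF(R) diag = [2, 2] → torsion [2, 2]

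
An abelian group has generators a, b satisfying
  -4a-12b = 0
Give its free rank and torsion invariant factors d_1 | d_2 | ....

Answer: M ≅ ℤ^1 ⊕ ℤ/4

Derivation:
rank_ℚ(R)=1; free=2−1=1
SNF(R) diag = [4] → torsion [4]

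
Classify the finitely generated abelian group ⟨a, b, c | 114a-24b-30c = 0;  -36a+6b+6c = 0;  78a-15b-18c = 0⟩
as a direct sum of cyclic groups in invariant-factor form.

rank_ℚ(R)=3; free=3−3=0
SNF(R) diag = [3, 6, 6] → torsion [3, 6, 6]

Answer: M ≅ ℤ/3 ⊕ ℤ/6 ⊕ ℤ/6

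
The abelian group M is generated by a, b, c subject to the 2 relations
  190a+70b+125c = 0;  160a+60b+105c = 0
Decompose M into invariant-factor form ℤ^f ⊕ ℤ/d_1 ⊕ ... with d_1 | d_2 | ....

Answer: M ≅ ℤ^1 ⊕ ℤ/5 ⊕ ℤ/10

Derivation:
rank_ℚ(R)=2; free=3−2=1
SNF(R) diag = [5, 10] → torsion [5, 10]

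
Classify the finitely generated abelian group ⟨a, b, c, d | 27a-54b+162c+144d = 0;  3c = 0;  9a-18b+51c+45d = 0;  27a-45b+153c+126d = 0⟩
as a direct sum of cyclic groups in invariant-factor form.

rank_ℚ(R)=4; free=4−4=0
SNF(R) diag = [3, 9, 9, 9] → torsion [3, 9, 9, 9]

Answer: M ≅ ℤ/3 ⊕ ℤ/9 ⊕ ℤ/9 ⊕ ℤ/9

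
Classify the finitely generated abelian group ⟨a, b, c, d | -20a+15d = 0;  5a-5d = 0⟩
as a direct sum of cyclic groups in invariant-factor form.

Answer: M ≅ ℤ^2 ⊕ ℤ/5 ⊕ ℤ/5

Derivation:
rank_ℚ(R)=2; free=4−2=2
SNF(R) diag = [5, 5] → torsion [5, 5]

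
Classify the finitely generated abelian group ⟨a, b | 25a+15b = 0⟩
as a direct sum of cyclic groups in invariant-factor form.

Answer: M ≅ ℤ^1 ⊕ ℤ/5

Derivation:
rank_ℚ(R)=1; free=2−1=1
SNF(R) diag = [5] → torsion [5]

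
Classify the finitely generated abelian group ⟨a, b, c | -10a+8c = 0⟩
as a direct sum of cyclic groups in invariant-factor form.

Answer: M ≅ ℤ^2 ⊕ ℤ/2

Derivation:
rank_ℚ(R)=1; free=3−1=2
SNF(R) diag = [2] → torsion [2]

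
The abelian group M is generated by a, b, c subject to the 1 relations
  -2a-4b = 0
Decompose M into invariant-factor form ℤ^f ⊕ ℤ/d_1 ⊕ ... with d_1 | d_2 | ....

Answer: M ≅ ℤ^2 ⊕ ℤ/2

Derivation:
rank_ℚ(R)=1; free=3−1=2
SNF(R) diag = [2] → torsion [2]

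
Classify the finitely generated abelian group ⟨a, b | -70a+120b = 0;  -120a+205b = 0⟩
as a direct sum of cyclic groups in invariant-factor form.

rank_ℚ(R)=2; free=2−2=0
SNF(R) diag = [5, 10] → torsion [5, 10]

Answer: M ≅ ℤ/5 ⊕ ℤ/10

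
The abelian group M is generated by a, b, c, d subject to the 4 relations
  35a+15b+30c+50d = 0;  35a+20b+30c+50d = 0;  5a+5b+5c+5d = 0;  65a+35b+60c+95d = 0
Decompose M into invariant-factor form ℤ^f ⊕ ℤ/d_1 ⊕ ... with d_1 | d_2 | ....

Answer: M ≅ ℤ/5 ⊕ ℤ/5 ⊕ ℤ/5 ⊕ ℤ/15

Derivation:
rank_ℚ(R)=4; free=4−4=0
SNF(R) diag = [5, 5, 5, 15] → torsion [5, 5, 5, 15]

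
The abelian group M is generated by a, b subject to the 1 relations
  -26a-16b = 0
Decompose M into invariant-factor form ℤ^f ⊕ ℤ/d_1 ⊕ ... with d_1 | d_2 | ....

rank_ℚ(R)=1; free=2−1=1
SNF(R) diag = [2] → torsion [2]

Answer: M ≅ ℤ^1 ⊕ ℤ/2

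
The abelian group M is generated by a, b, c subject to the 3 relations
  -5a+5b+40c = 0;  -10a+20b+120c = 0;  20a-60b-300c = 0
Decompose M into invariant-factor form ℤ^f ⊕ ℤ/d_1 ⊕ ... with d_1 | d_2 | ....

Answer: M ≅ ℤ/5 ⊕ ℤ/10 ⊕ ℤ/20

Derivation:
rank_ℚ(R)=3; free=3−3=0
SNF(R) diag = [5, 10, 20] → torsion [5, 10, 20]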